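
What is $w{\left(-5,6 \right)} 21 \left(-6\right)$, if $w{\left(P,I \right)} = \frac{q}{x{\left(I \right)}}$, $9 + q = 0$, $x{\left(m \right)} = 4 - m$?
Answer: $-567$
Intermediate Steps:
$q = -9$ ($q = -9 + 0 = -9$)
$w{\left(P,I \right)} = - \frac{9}{4 - I}$
$w{\left(-5,6 \right)} 21 \left(-6\right) = \frac{9}{-4 + 6} \cdot 21 \left(-6\right) = \frac{9}{2} \cdot 21 \left(-6\right) = \frac{189}{2} \left(-6\right) = -567$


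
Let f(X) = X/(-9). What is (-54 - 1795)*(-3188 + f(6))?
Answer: 17687534/3 ≈ 5.8958e+6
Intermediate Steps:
f(X) = -X/9 (f(X) = X*(-1/9) = -X/9)
(-54 - 1795)*(-3188 + f(6)) = (-54 - 1795)*(-3188 - 1/9*6) = -1849*(-3188 - 2/3) = -1849*(-9566/3) = 17687534/3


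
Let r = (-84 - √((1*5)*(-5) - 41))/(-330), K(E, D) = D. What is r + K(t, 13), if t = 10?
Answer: 729/55 + I*√66/330 ≈ 13.255 + 0.024618*I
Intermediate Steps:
r = 14/55 + I*√66/330 (r = (-84 - √(5*(-5) - 41))*(-1/330) = (-84 - √(-25 - 41))*(-1/330) = (-84 - √(-66))*(-1/330) = (-84 - I*√66)*(-1/330) = 14/55 + I*√66/330 ≈ 0.25455 + 0.024618*I)
r + K(t, 13) = (14/55 + I*√66/330) + 13 = 729/55 + I*√66/330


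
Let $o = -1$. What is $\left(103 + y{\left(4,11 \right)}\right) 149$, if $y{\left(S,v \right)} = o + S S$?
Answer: $17582$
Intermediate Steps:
$y{\left(S,v \right)} = -1 + S^{2}$ ($y{\left(S,v \right)} = -1 + S S = -1 + S^{2}$)
$\left(103 + y{\left(4,11 \right)}\right) 149 = \left(103 - \left(1 - 4^{2}\right)\right) 149 = \left(103 + \left(-1 + 16\right)\right) 149 = \left(103 + 15\right) 149 = 118 \cdot 149 = 17582$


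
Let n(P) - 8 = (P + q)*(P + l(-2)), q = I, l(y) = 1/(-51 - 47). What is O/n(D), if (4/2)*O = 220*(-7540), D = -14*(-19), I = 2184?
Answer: -829400/651683 ≈ -1.2727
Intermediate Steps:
l(y) = -1/98 (l(y) = 1/(-98) = -1/98)
q = 2184
D = 266
n(P) = 8 + (2184 + P)*(-1/98 + P) (n(P) = 8 + (P + 2184)*(P - 1/98) = 8 + (2184 + P)*(-1/98 + P))
O = -829400 (O = (220*(-7540))/2 = (½)*(-1658800) = -829400)
O/n(D) = -829400/(-100/7 + 266² + (214031/98)*266) = -829400/(-100/7 + 70756 + 4066589/7) = -829400/651683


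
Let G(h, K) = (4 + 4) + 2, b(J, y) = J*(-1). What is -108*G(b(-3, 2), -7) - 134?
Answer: -1214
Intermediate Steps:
b(J, y) = -J
G(h, K) = 10 (G(h, K) = 8 + 2 = 10)
-108*G(b(-3, 2), -7) - 134 = -108*10 - 134 = -1080 - 134 = -1214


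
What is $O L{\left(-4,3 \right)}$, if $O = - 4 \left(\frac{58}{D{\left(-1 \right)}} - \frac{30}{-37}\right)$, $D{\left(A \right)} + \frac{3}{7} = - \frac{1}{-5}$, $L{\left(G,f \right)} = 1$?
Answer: $\frac{37435}{37} \approx 1011.8$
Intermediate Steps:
$D{\left(A \right)} = - \frac{8}{35}$ ($D{\left(A \right)} = - \frac{3}{7} - \frac{1}{-5} = - \frac{3}{7} - - \frac{1}{5} = - \frac{3}{7} + \frac{1}{5} = - \frac{8}{35}$)
$O = \frac{37435}{37}$ ($O = - 4 \left(\frac{58}{- \frac{8}{35}} - \frac{30}{-37}\right) = - 4 \left(58 \left(- \frac{35}{8}\right) - - \frac{30}{37}\right) = - 4 \left(- \frac{1015}{4} + \frac{30}{37}\right) = \left(-4\right) \left(- \frac{37435}{148}\right) = \frac{37435}{37} \approx 1011.8$)
$O L{\left(-4,3 \right)} = \frac{37435}{37} \cdot 1 = \frac{37435}{37}$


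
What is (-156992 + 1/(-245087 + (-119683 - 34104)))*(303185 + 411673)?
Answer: -7460737877933287/66479 ≈ -1.1223e+11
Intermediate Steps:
(-156992 + 1/(-245087 + (-119683 - 34104)))*(303185 + 411673) = (-156992 + 1/(-245087 - 153787))*714858 = (-156992 + 1/(-398874))*714858 = (-156992 - 1/398874)*714858 = -62620027009/398874*714858 = -7460737877933287/66479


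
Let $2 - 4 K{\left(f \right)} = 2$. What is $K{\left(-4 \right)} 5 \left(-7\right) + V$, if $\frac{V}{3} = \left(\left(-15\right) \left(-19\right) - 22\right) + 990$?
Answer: $3759$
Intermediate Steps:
$K{\left(f \right)} = 0$ ($K{\left(f \right)} = \frac{1}{2} - \frac{1}{2} = 0$)
$V = 3759$ ($V = 3 \left(\left(\left(-15\right) \left(-19\right) - 22\right) + 990\right) = 3 \left(\left(285 - 22\right) + 990\right) = 3 \left(263 + 990\right) = 3 \cdot 1253 = 3759$)
$K{\left(-4 \right)} 5 \left(-7\right) + V = 0 \cdot 5 \left(-7\right) + 3759 = 0 \left(-7\right) + 3759 = 0 + 3759 = 3759$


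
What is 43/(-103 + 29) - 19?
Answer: -1449/74 ≈ -19.581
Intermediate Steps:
43/(-103 + 29) - 19 = 43/(-74) - 19 = 43*(-1/74) - 19 = -43/74 - 19 = -1449/74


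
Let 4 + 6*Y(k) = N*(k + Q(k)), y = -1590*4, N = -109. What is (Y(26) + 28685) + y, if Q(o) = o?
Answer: 64139/3 ≈ 21380.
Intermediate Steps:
y = -6360
Y(k) = -2/3 - 109*k/3 (Y(k) = -2/3 + (-109*(k + k))/6 = -2/3 + (-218*k)/6 = -2/3 - 109*k/3)
(Y(26) + 28685) + y = ((-2/3 - 109/3*26) + 28685) - 6360 = ((-2/3 - 2834/3) + 28685) - 6360 = (-2836/3 + 28685) - 6360 = 83219/3 - 6360 = 64139/3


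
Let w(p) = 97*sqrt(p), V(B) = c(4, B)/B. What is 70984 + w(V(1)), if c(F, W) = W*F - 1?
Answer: 70984 + 97*sqrt(3) ≈ 71152.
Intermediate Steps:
c(F, W) = -1 + F*W (c(F, W) = F*W - 1 = -1 + F*W)
V(B) = (-1 + 4*B)/B
70984 + w(V(1)) = 70984 + 97*sqrt(4 - 1/1) = 70984 + 97*sqrt(4 - 1*1) = 70984 + 97*sqrt(4 - 1) = 70984 + 97*sqrt(3)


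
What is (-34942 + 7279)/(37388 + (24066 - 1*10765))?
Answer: -27663/50689 ≈ -0.54574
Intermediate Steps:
(-34942 + 7279)/(37388 + (24066 - 1*10765)) = -27663/(37388 + (24066 - 10765)) = -27663/(37388 + 13301) = -27663/50689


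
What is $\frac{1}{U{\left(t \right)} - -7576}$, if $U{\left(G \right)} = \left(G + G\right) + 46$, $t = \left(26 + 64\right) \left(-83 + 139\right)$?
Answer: $\frac{1}{17702} \approx 5.6491 \cdot 10^{-5}$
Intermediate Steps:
$t = 5040$ ($t = 90 \cdot 56 = 5040$)
$U{\left(G \right)} = 46 + 2 G$ ($U{\left(G \right)} = 2 G + 46 = 46 + 2 G$)
$\frac{1}{U{\left(t \right)} - -7576} = \frac{1}{\left(46 + 2 \cdot 5040\right) - -7576} = \frac{1}{\left(46 + 10080\right) + \left(-9553 + 17129\right)} = \frac{1}{10126 + 7576} = \frac{1}{17702}$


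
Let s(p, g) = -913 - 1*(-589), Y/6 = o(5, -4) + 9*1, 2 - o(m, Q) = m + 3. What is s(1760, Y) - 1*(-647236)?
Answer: 646912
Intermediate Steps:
o(m, Q) = -1 - m (o(m, Q) = 2 - (m + 3) = 2 - (3 + m) = 2 + (-3 - m) = -1 - m)
Y = 18 (Y = 6*((-1 - 1*5) + 9*1) = 6*((-1 - 5) + 9) = 6*(-6 + 9) = 6*3 = 18)
s(p, g) = -324 (s(p, g) = -913 + 589 = -324)
s(1760, Y) - 1*(-647236) = -324 - 1*(-647236) = -324 + 647236 = 646912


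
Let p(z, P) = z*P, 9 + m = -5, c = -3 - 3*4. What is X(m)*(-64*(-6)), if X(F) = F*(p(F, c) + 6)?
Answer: -1161216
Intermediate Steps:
c = -15 (c = -3 - 12 = -15)
m = -14 (m = -9 - 5 = -14)
p(z, P) = P*z
X(F) = F*(6 - 15*F) (X(F) = F*(-15*F + 6) = F*(6 - 15*F))
X(m)*(-64*(-6)) = (3*(-14)*(2 - 5*(-14)))*(-64*(-6)) = (3*(-14)*(2 + 70))*384 = (3*(-14)*72)*384 = -3024*384 = -1161216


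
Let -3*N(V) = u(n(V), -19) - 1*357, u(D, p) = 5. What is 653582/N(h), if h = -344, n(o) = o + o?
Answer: 980373/176 ≈ 5570.3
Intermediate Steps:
n(o) = 2*o
N(V) = 352/3 (N(V) = -(5 - 1*357)/3 = -(5 - 357)/3 = -⅓*(-352) = 352/3)
653582/N(h) = 653582/(352/3) = 653582*(3/352) = 980373/176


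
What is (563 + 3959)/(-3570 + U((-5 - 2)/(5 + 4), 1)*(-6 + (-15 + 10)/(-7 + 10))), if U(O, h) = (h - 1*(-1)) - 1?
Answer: -13566/10733 ≈ -1.2640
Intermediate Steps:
U(O, h) = h (U(O, h) = (h + 1) - 1 = (1 + h) - 1 = h)
(563 + 3959)/(-3570 + U((-5 - 2)/(5 + 4), 1)*(-6 + (-15 + 10)/(-7 + 10))) = (563 + 3959)/(-3570 + 1*(-6 + (-15 + 10)/(-7 + 10))) = 4522/(-3570 + 1*(-6 - 5/3)) = 4522/(-3570 + 1*(-23/3)) = 4522/(-3570 - 23/3) = 4522/(-10733/3) = 4522*(-3/10733) = -13566/10733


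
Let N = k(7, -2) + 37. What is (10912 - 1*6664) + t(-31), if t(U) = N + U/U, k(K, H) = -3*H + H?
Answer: 4290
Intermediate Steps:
k(K, H) = -2*H
N = 41 (N = -2*(-2) + 37 = 4 + 37 = 41)
t(U) = 42 (t(U) = 41 + U/U = 41 + 1 = 42)
(10912 - 1*6664) + t(-31) = (10912 - 1*6664) + 42 = (10912 - 6664) + 42 = 4248 + 42 = 4290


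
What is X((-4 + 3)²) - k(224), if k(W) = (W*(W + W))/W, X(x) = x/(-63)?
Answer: -28225/63 ≈ -448.02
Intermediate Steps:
X(x) = -x/63 (X(x) = x*(-1/63) = -x/63)
k(W) = 2*W (k(W) = (W*(2*W))/W = (2*W²)/W = 2*W)
X((-4 + 3)²) - k(224) = -(-4 + 3)²/63 - 2*224 = -1/63*(-1)² - 1*448 = -1/63*1 - 448 = -1/63 - 448 = -28225/63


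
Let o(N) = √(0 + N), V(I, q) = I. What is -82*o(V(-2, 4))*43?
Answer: -3526*I*√2 ≈ -4986.5*I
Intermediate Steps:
o(N) = √N
-82*o(V(-2, 4))*43 = -82*I*√2*43 = -3526*I*√2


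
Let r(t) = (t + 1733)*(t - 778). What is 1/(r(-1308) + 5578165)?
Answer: 1/4691615 ≈ 2.1315e-7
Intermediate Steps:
r(t) = (-778 + t)*(1733 + t) (r(t) = (1733 + t)*(-778 + t) = (-778 + t)*(1733 + t))
1/(r(-1308) + 5578165) = 1/((-1348274 + (-1308)² + 955*(-1308)) + 5578165) = 1/((-1348274 + 1710864 - 1249140) + 5578165) = 1/(-886550 + 5578165) = 1/4691615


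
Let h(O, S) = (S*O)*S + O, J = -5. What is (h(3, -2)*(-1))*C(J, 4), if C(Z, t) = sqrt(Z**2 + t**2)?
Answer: -15*sqrt(41) ≈ -96.047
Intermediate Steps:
h(O, S) = O + O*S**2 (h(O, S) = (O*S)*S + O = O*S**2 + O = O + O*S**2)
(h(3, -2)*(-1))*C(J, 4) = ((3*(1 + (-2)**2))*(-1))*sqrt((-5)**2 + 4**2) = ((3*(1 + 4))*(-1))*sqrt(25 + 16) = ((3*5)*(-1))*sqrt(41) = (15*(-1))*sqrt(41) = -15*sqrt(41)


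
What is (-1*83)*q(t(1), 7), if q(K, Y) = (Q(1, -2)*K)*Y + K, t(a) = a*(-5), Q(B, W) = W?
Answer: -5395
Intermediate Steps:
t(a) = -5*a
q(K, Y) = K - 2*K*Y (q(K, Y) = (-2*K)*Y + K = -2*K*Y + K = K - 2*K*Y)
(-1*83)*q(t(1), 7) = (-1*83)*((-5*1)*(1 - 2*7)) = -(-415)*(1 - 14) = -(-415)*(-13) = -83*65 = -5395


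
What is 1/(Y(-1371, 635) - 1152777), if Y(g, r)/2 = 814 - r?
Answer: -1/1152419 ≈ -8.6774e-7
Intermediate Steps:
Y(g, r) = 1628 - 2*r (Y(g, r) = 2*(814 - r) = 1628 - 2*r)
1/(Y(-1371, 635) - 1152777) = 1/((1628 - 2*635) - 1152777) = 1/((1628 - 1270) - 1152777) = 1/(358 - 1152777) = 1/(-1152419) = -1/1152419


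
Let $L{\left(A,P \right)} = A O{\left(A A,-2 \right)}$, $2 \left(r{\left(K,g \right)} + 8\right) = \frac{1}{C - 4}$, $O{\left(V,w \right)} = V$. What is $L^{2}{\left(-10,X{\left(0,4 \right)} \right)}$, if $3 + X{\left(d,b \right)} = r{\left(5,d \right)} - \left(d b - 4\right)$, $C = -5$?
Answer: $1000000$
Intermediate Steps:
$r{\left(K,g \right)} = - \frac{145}{18}$ ($r{\left(K,g \right)} = -8 + \frac{1}{2 \left(-5 - 4\right)} = -8 + \frac{1}{2 \left(-9\right)} = -8 + \frac{1}{2} \left(- \frac{1}{9}\right) = -8 - \frac{1}{18} = - \frac{145}{18}$)
$X{\left(d,b \right)} = - \frac{127}{18} - b d$ ($X{\left(d,b \right)} = -3 - \left(\frac{73}{18} + d b\right) = -3 - \left(\frac{73}{18} + b d\right) = - \frac{127}{18} - b d$)
$L{\left(A,P \right)} = A^{3}$ ($L{\left(A,P \right)} = A A A = A A^{2} = A^{3}$)
$L^{2}{\left(-10,X{\left(0,4 \right)} \right)} = \left(\left(-10\right)^{3}\right)^{2} = \left(-1000\right)^{2} = 1000000$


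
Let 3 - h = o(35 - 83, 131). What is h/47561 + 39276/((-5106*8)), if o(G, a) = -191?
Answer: -155006777/161897644 ≈ -0.95744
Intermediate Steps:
h = 194 (h = 3 - 1*(-191) = 3 + 191 = 194)
h/47561 + 39276/((-5106*8)) = 194/47561 + 39276/((-5106*8)) = 194*(1/47561) + 39276/(-40848) = 194/47561 + 39276*(-1/40848) = 194/47561 - 3273/3404 = -155006777/161897644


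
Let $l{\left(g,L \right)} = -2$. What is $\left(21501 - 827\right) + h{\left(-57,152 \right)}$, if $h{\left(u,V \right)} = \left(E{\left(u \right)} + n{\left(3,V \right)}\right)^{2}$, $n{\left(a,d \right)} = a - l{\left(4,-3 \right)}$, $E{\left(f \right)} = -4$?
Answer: $20675$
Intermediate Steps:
$n{\left(a,d \right)} = 2 + a$ ($n{\left(a,d \right)} = a - -2 = a + 2 = 2 + a$)
$h{\left(u,V \right)} = 1$ ($h{\left(u,V \right)} = \left(-4 + \left(2 + 3\right)\right)^{2} = \left(-4 + 5\right)^{2} = 1^{2} = 1$)
$\left(21501 - 827\right) + h{\left(-57,152 \right)} = \left(21501 - 827\right) + 1 = 20674 + 1 = 20675$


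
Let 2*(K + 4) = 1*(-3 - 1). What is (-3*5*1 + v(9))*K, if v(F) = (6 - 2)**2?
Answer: -6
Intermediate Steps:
v(F) = 16 (v(F) = 4**2 = 16)
K = -6 (K = -4 + (1*(-3 - 1))/2 = -4 + (1*(-4))/2 = -4 + (1/2)*(-4) = -4 - 2 = -6)
(-3*5*1 + v(9))*K = (-3*5*1 + 16)*(-6) = (-15*1 + 16)*(-6) = (-15 + 16)*(-6) = 1*(-6) = -6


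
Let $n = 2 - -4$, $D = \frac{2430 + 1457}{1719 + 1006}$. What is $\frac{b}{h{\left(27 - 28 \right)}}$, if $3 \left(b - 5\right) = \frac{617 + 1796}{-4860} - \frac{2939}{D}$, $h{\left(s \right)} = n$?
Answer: $- \frac{38648663531}{340034760} \approx -113.66$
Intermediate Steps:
$D = \frac{3887}{2725} \approx 1.4264$
$n = 6$ ($n = 2 + 4 = 6$)
$h{\left(s \right)} = 6$
$b = - \frac{38648663531}{56672460}$ ($b = 5 + \frac{\frac{617 + 1796}{-4860} - \frac{2939}{\frac{3887}{2725}}}{3} = 5 + \frac{2413 \left(- \frac{1}{4860}\right) - \frac{8008775}{3887}}{3} = 5 + \frac{- \frac{2413}{4860} - \frac{8008775}{3887}}{3} = 5 + \frac{1}{3} \left(- \frac{38932025831}{18890820}\right) = 5 - \frac{38932025831}{56672460} = - \frac{38648663531}{56672460} \approx -681.97$)
$\frac{b}{h{\left(27 - 28 \right)}} = - \frac{38648663531}{56672460 \cdot 6} = \left(- \frac{38648663531}{56672460}\right) \frac{1}{6} = - \frac{38648663531}{340034760}$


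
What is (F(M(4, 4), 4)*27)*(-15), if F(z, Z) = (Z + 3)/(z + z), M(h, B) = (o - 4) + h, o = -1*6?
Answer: 945/4 ≈ 236.25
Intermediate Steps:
o = -6
M(h, B) = -10 + h (M(h, B) = (-6 - 4) + h = -10 + h)
F(z, Z) = (3 + Z)/(2*z) (F(z, Z) = (3 + Z)/((2*z)) = (3 + Z)*(1/(2*z)) = (3 + Z)/(2*z))
(F(M(4, 4), 4)*27)*(-15) = (((3 + 4)/(2*(-10 + 4)))*27)*(-15) = (((½)*7/(-6))*27)*(-15) = (((½)*(-⅙)*7)*27)*(-15) = -7/12*27*(-15) = -63/4*(-15) = 945/4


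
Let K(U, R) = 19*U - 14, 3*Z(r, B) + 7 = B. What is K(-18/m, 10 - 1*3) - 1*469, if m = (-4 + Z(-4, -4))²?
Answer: -258585/529 ≈ -488.82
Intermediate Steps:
Z(r, B) = -7/3 + B/3
m = 529/9 (m = (-4 + (-7/3 + (⅓)*(-4)))² = (-4 + (-7/3 - 4/3))² = (-4 - 11/3)² = (-23/3)² = 529/9 ≈ 58.778)
K(U, R) = -14 + 19*U
K(-18/m, 10 - 1*3) - 1*469 = (-14 + 19*(-18/529/9)) - 1*469 = (-14 + 19*(-18*9/529)) - 469 = (-14 + 19*(-162/529)) - 469 = (-14 - 3078/529) - 469 = -10484/529 - 469 = -258585/529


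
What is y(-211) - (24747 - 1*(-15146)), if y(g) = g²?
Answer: 4628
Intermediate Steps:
y(-211) - (24747 - 1*(-15146)) = (-211)² - (24747 - 1*(-15146)) = 44521 - (24747 + 15146) = 44521 - 1*39893 = 44521 - 39893 = 4628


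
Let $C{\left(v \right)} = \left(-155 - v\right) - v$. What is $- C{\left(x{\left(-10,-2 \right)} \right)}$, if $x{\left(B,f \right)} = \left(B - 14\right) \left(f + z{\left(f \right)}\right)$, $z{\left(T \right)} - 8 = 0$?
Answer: $-133$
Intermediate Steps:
$z{\left(T \right)} = 8$ ($z{\left(T \right)} = 8 + 0 = 8$)
$x{\left(B,f \right)} = \left(-14 + B\right) \left(8 + f\right)$ ($x{\left(B,f \right)} = \left(B - 14\right) \left(f + 8\right) = \left(-14 + B\right) \left(8 + f\right)$)
$C{\left(v \right)} = -155 - 2 v$
$- C{\left(x{\left(-10,-2 \right)} \right)} = - (-155 - 2 \left(-112 - -28 + 8 \left(-10\right) - -20\right)) = - (-155 - 2 \left(-112 + 28 - 80 + 20\right)) = - (-155 - -288) = - (-155 + 288) = \left(-1\right) 133 = -133$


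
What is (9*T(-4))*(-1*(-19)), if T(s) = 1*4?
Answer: 684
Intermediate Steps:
T(s) = 4
(9*T(-4))*(-1*(-19)) = (9*4)*(-1*(-19)) = 36*19 = 684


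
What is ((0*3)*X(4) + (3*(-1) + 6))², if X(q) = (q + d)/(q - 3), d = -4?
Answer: 9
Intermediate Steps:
X(q) = (-4 + q)/(-3 + q) (X(q) = (q - 4)/(q - 3) = (-4 + q)/(-3 + q))
((0*3)*X(4) + (3*(-1) + 6))² = ((0*3)*((-4 + 4)/(-3 + 4)) + (3*(-1) + 6))² = (0*(0/1) + (-3 + 6))² = (0*(1*0) + 3)² = (0*0 + 3)² = (0 + 3)² = 3² = 9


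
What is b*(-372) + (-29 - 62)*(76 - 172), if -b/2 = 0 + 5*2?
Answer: 16176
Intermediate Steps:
b = -20 (b = -2*(0 + 5*2) = -2*(0 + 10) = -2*10 = -20)
b*(-372) + (-29 - 62)*(76 - 172) = -20*(-372) + (-29 - 62)*(76 - 172) = 7440 - 91*(-96) = 7440 + 8736 = 16176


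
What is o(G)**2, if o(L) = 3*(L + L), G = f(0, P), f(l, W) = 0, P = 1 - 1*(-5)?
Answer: 0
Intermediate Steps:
P = 6 (P = 1 + 5 = 6)
G = 0
o(L) = 6*L (o(L) = 3*(2*L) = 6*L)
o(G)**2 = (6*0)**2 = 0**2 = 0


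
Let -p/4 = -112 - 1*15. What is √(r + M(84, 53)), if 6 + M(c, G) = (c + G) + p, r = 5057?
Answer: 8*√89 ≈ 75.472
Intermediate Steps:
p = 508 (p = -4*(-112 - 1*15) = -4*(-112 - 15) = -4*(-127) = 508)
M(c, G) = 502 + G + c (M(c, G) = -6 + ((c + G) + 508) = -6 + ((G + c) + 508) = -6 + (508 + G + c) = 502 + G + c)
√(r + M(84, 53)) = √(5057 + (502 + 53 + 84)) = √(5057 + 639) = √5696 = 8*√89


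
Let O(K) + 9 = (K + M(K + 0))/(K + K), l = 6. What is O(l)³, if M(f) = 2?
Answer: -15625/27 ≈ -578.70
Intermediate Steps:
O(K) = -9 + (2 + K)/(2*K) (O(K) = -9 + (K + 2)/(K + K) = -9 + (2 + K)/((2*K)) = -9 + (2 + K)*(1/(2*K)) = -9 + (2 + K)/(2*K))
O(l)³ = (-17/2 + 1/6)³ = (-17/2 + ⅙)³ = (-25/3)³ = -15625/27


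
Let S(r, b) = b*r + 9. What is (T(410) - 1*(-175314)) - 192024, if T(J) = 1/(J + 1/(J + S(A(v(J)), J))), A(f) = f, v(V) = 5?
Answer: -16915380141/1012291 ≈ -16710.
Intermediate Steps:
S(r, b) = 9 + b*r
T(J) = 1/(J + 1/(9 + 6*J)) (T(J) = 1/(J + 1/(J + (9 + J*5))) = 1/(J + 1/(J + (9 + 5*J))) = 1/(J + 1/(9 + 6*J)))
(T(410) - 1*(-175314)) - 192024 = (3*(3 + 2*410)/(1 + 6*410² + 9*410) - 1*(-175314)) - 192024 = (3*(3 + 820)/(1 + 6*168100 + 3690) + 175314) - 192024 = (3*823/(1 + 1008600 + 3690) + 175314) - 192024 = (3*823/1012291 + 175314) - 192024 = (3*(1/1012291)*823 + 175314) - 192024 = (2469/1012291 + 175314) - 192024 = 177468786843/1012291 - 192024 = -16915380141/1012291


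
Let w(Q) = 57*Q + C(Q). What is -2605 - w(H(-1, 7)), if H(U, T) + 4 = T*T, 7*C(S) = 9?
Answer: -36199/7 ≈ -5171.3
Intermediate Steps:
C(S) = 9/7 (C(S) = (1/7)*9 = 9/7)
H(U, T) = -4 + T**2 (H(U, T) = -4 + T*T = -4 + T**2)
w(Q) = 9/7 + 57*Q (w(Q) = 57*Q + 9/7 = 9/7 + 57*Q)
-2605 - w(H(-1, 7)) = -2605 - (9/7 + 57*(-4 + 7**2)) = -2605 - (9/7 + 57*(-4 + 49)) = -2605 - (9/7 + 57*45) = -2605 - (9/7 + 2565) = -2605 - 1*17964/7 = -2605 - 17964/7 = -36199/7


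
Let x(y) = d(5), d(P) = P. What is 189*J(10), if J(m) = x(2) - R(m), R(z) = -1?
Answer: 1134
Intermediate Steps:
x(y) = 5
J(m) = 6 (J(m) = 5 - 1*(-1) = 5 + 1 = 6)
189*J(10) = 189*6 = 1134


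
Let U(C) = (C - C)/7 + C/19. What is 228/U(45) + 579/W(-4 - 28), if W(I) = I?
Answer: 37523/480 ≈ 78.173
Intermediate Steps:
U(C) = C/19 (U(C) = 0*(⅐) + C*(1/19) = 0 + C/19 = C/19)
228/U(45) + 579/W(-4 - 28) = 228/(((1/19)*45)) + 579/(-4 - 28) = 228/(45/19) + 579/(-32) = 228*(19/45) + 579*(-1/32) = 1444/15 - 579/32 = 37523/480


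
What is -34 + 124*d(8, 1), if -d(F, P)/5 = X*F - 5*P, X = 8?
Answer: -36614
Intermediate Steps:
d(F, P) = -40*F + 25*P (d(F, P) = -5*(8*F - 5*P) = -5*(-5*P + 8*F) = -40*F + 25*P)
-34 + 124*d(8, 1) = -34 + 124*(-40*8 + 25*1) = -34 + 124*(-320 + 25) = -34 + 124*(-295) = -34 - 36580 = -36614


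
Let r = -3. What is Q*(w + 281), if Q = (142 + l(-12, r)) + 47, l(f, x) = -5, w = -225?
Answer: 10304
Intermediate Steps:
Q = 184 (Q = (142 - 5) + 47 = 137 + 47 = 184)
Q*(w + 281) = 184*(-225 + 281) = 184*56 = 10304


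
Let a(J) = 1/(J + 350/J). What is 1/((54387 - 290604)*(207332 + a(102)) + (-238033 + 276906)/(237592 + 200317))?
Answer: -2354636693/115319145058974756274 ≈ -2.0418e-11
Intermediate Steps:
1/((54387 - 290604)*(207332 + a(102)) + (-238033 + 276906)/(237592 + 200317)) = 1/((54387 - 290604)*(207332 + 102/(350 + 102²)) + (-238033 + 276906)/(237592 + 200317)) = 1/(-236217*(207332 + 102/(350 + 10404)) + 38873/437909) = 1/(-236217*(207332 + 102/10754) + 38873*(1/437909)) = 1/(-236217*(207332 + 102*(1/10754)) + 38873/437909) = 1/(-236217*(207332 + 51/5377) + 38873/437909) = 1/(-236217*1114824215/5377 + 38873/437909) = 1/(-263340431594655/5377 + 38873/437909) = 1/(-115319145058974756274/2354636693) = -2354636693/115319145058974756274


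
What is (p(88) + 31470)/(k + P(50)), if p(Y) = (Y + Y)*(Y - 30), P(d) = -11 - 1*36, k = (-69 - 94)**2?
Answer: 20839/13261 ≈ 1.5714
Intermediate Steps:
k = 26569 (k = (-163)**2 = 26569)
P(d) = -47 (P(d) = -11 - 36 = -47)
p(Y) = 2*Y*(-30 + Y) (p(Y) = (2*Y)*(-30 + Y) = 2*Y*(-30 + Y))
(p(88) + 31470)/(k + P(50)) = (2*88*(-30 + 88) + 31470)/(26569 - 47) = (2*88*58 + 31470)/26522 = (10208 + 31470)*(1/26522) = 41678*(1/26522) = 20839/13261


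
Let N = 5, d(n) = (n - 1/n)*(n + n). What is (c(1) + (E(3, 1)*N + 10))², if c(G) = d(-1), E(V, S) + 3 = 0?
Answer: 25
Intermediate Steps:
E(V, S) = -3 (E(V, S) = -3 + 0 = -3)
d(n) = 2*n*(n - 1/n) (d(n) = (n - 1/n)*(2*n) = 2*n*(n - 1/n))
c(G) = 0 (c(G) = -2 + 2*(-1)² = -2 + 2*1 = -2 + 2 = 0)
(c(1) + (E(3, 1)*N + 10))² = (0 + (-3*5 + 10))² = (0 + (-15 + 10))² = (0 - 5)² = (-5)² = 25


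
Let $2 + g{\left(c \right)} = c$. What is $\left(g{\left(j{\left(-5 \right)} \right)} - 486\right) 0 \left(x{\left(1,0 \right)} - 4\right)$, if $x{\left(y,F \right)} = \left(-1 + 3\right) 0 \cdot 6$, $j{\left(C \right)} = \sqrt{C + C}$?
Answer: $0$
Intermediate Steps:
$j{\left(C \right)} = \sqrt{2} \sqrt{C}$ ($j{\left(C \right)} = \sqrt{2 C} = \sqrt{2} \sqrt{C}$)
$g{\left(c \right)} = -2 + c$
$x{\left(y,F \right)} = 0$ ($x{\left(y,F \right)} = 2 \cdot 0 = 0$)
$\left(g{\left(j{\left(-5 \right)} \right)} - 486\right) 0 \left(x{\left(1,0 \right)} - 4\right) = \left(\left(-2 + \sqrt{2} \sqrt{-5}\right) - 486\right) 0 \left(0 - 4\right) = \left(\left(-2 + \sqrt{2} i \sqrt{5}\right) - 486\right) 0 \left(-4\right) = \left(\left(-2 + i \sqrt{10}\right) - 486\right) 0 = \left(-488 + i \sqrt{10}\right) 0 = 0$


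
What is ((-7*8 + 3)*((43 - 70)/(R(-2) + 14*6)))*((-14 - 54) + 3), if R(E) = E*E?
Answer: -93015/88 ≈ -1057.0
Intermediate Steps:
R(E) = E**2
((-7*8 + 3)*((43 - 70)/(R(-2) + 14*6)))*((-14 - 54) + 3) = ((-7*8 + 3)*((43 - 70)/((-2)**2 + 14*6)))*((-14 - 54) + 3) = ((-56 + 3)*(-27/(4 + 84)))*(-68 + 3) = -(-1431)/88*(-65) = -53*(-27/88)*(-65) = (1431/88)*(-65) = -93015/88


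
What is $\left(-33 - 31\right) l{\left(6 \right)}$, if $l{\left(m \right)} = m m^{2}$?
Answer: $-13824$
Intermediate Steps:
$l{\left(m \right)} = m^{3}$
$\left(-33 - 31\right) l{\left(6 \right)} = \left(-33 - 31\right) 6^{3} = \left(-64\right) 216 = -13824$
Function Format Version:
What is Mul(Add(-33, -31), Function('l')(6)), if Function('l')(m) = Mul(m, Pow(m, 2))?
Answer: -13824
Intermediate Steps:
Function('l')(m) = Pow(m, 3)
Mul(Add(-33, -31), Function('l')(6)) = Mul(Add(-33, -31), Pow(6, 3)) = Mul(-64, 216) = -13824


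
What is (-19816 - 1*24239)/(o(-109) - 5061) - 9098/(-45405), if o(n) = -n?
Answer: 2045370571/224845560 ≈ 9.0968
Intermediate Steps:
(-19816 - 1*24239)/(o(-109) - 5061) - 9098/(-45405) = (-19816 - 1*24239)/(-1*(-109) - 5061) - 9098/(-45405) = (-19816 - 24239)/(109 - 5061) - 9098*(-1/45405) = -44055/(-4952) + 9098/45405 = -44055*(-1/4952) + 9098/45405 = 44055/4952 + 9098/45405 = 2045370571/224845560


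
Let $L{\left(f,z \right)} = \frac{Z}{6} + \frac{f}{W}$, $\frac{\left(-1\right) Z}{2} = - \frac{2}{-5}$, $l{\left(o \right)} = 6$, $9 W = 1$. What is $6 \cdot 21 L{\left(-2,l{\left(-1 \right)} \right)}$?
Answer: $- \frac{11424}{5} \approx -2284.8$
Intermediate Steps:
$W = \frac{1}{9}$ ($W = \frac{1}{9} \cdot 1 = \frac{1}{9} \approx 0.11111$)
$Z = - \frac{4}{5}$ ($Z = - 2 \left(- \frac{2}{-5}\right) = - 2 \left(\left(-2\right) \left(- \frac{1}{5}\right)\right) = \left(-2\right) \frac{2}{5} = - \frac{4}{5} \approx -0.8$)
$L{\left(f,z \right)} = - \frac{2}{15} + 9 f$ ($L{\left(f,z \right)} = - \frac{4}{5 \cdot 6} + f \frac{1}{\frac{1}{9}} = \left(- \frac{4}{5}\right) \frac{1}{6} + f 9 = - \frac{2}{15} + 9 f$)
$6 \cdot 21 L{\left(-2,l{\left(-1 \right)} \right)} = 6 \cdot 21 \left(- \frac{2}{15} + 9 \left(-2\right)\right) = 126 \left(- \frac{2}{15} - 18\right) = 126 \left(- \frac{272}{15}\right) = - \frac{11424}{5}$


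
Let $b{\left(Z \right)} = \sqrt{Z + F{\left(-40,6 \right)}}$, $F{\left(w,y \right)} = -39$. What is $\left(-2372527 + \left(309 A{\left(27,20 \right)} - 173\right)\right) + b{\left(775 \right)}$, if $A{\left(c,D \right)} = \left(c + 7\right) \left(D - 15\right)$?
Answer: $-2320170 + 4 \sqrt{46} \approx -2.3201 \cdot 10^{6}$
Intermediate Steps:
$A{\left(c,D \right)} = \left(-15 + D\right) \left(7 + c\right)$ ($A{\left(c,D \right)} = \left(7 + c\right) \left(-15 + D\right) = \left(-15 + D\right) \left(7 + c\right)$)
$b{\left(Z \right)} = \sqrt{-39 + Z}$ ($b{\left(Z \right)} = \sqrt{Z - 39} = \sqrt{-39 + Z}$)
$\left(-2372527 + \left(309 A{\left(27,20 \right)} - 173\right)\right) + b{\left(775 \right)} = \left(-2372527 - \left(173 - 309 \left(-105 - 405 + 7 \cdot 20 + 20 \cdot 27\right)\right)\right) + \sqrt{-39 + 775} = \left(-2372527 - \left(173 - 309 \left(-105 - 405 + 140 + 540\right)\right)\right) + \sqrt{736} = \left(-2372527 + \left(309 \cdot 170 - 173\right)\right) + 4 \sqrt{46} = \left(-2372527 + \left(52530 - 173\right)\right) + 4 \sqrt{46} = \left(-2372527 + 52357\right) + 4 \sqrt{46} = -2320170 + 4 \sqrt{46}$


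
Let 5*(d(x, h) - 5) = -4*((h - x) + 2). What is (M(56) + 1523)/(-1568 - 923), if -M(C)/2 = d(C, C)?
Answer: -7581/12455 ≈ -0.60867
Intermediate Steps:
d(x, h) = 17/5 - 4*h/5 + 4*x/5 (d(x, h) = 5 + (-4*((h - x) + 2))/5 = 5 + (-4*(2 + h - x))/5 = 5 + (-8 - 4*h + 4*x)/5 = 5 + (-8/5 - 4*h/5 + 4*x/5) = 17/5 - 4*h/5 + 4*x/5)
M(C) = -34/5 (M(C) = -2*(17/5 - 4*C/5 + 4*C/5) = -2*17/5 = -34/5)
(M(56) + 1523)/(-1568 - 923) = (-34/5 + 1523)/(-1568 - 923) = (7581/5)/(-2491) = (7581/5)*(-1/2491) = -7581/12455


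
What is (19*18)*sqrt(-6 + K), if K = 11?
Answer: 342*sqrt(5) ≈ 764.74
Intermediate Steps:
(19*18)*sqrt(-6 + K) = (19*18)*sqrt(-6 + 11) = 342*sqrt(5)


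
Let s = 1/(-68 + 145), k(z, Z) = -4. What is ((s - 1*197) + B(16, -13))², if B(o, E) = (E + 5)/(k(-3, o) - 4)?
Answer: 227738281/5929 ≈ 38411.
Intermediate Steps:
B(o, E) = -5/8 - E/8 (B(o, E) = (E + 5)/(-4 - 4) = (5 + E)/(-8) = (5 + E)*(-⅛) = -5/8 - E/8)
s = 1/77 ≈ 0.012987
((s - 1*197) + B(16, -13))² = ((1/77 - 1*197) + (-5/8 - ⅛*(-13)))² = ((1/77 - 197) + (-5/8 + 13/8))² = (-15168/77 + 1)² = (-15091/77)² = 227738281/5929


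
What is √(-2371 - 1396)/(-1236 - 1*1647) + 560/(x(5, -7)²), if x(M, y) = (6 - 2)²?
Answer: 35/16 - I*√3767/2883 ≈ 2.1875 - 0.021289*I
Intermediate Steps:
x(M, y) = 16 (x(M, y) = 4² = 16)
√(-2371 - 1396)/(-1236 - 1*1647) + 560/(x(5, -7)²) = √(-2371 - 1396)/(-1236 - 1*1647) + 560/(16²) = √(-3767)/(-1236 - 1647) + 560/256 = (I*√3767)/(-2883) + 560*(1/256) = (I*√3767)*(-1/2883) + 35/16 = -I*√3767/2883 + 35/16 = 35/16 - I*√3767/2883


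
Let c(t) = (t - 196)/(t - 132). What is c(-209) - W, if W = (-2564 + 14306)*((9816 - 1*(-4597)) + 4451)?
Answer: -75531870603/341 ≈ -2.2150e+8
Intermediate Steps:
c(t) = (-196 + t)/(-132 + t)
W = 221501088 (W = 11742*((9816 + 4597) + 4451) = 11742*(14413 + 4451) = 11742*18864 = 221501088)
c(-209) - W = (-196 - 209)/(-132 - 209) - 1*221501088 = -405/(-341) - 221501088 = -1/341*(-405) - 221501088 = 405/341 - 221501088 = -75531870603/341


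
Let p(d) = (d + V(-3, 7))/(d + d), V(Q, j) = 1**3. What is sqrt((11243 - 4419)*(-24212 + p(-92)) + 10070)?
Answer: 3*I*sqrt(9710632177)/23 ≈ 12853.0*I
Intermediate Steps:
V(Q, j) = 1
p(d) = (1 + d)/(2*d) (p(d) = (d + 1)/(d + d) = (1 + d)/((2*d)) = (1 + d)*(1/(2*d)) = (1 + d)/(2*d))
sqrt((11243 - 4419)*(-24212 + p(-92)) + 10070) = sqrt((11243 - 4419)*(-24212 + (1/2)*(1 - 92)/(-92)) + 10070) = sqrt(6824*(-24212 + (1/2)*(-1/92)*(-91)) + 10070) = sqrt(6824*(-24212 + 91/184) + 10070) = sqrt(6824*(-4454917/184) + 10070) = sqrt(-3800044201/23 + 10070) = sqrt(-3799812591/23) = 3*I*sqrt(9710632177)/23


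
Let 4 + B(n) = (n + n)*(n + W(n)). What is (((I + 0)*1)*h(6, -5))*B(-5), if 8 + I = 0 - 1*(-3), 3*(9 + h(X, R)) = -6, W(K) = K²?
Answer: -11220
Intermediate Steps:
h(X, R) = -11 (h(X, R) = -9 + (⅓)*(-6) = -9 - 2 = -11)
B(n) = -4 + 2*n*(n + n²) (B(n) = -4 + (n + n)*(n + n²) = -4 + (2*n)*(n + n²) = -4 + 2*n*(n + n²))
I = -5 (I = -8 + (0 - 1*(-3)) = -8 + (0 + 3) = -8 + 3 = -5)
(((I + 0)*1)*h(6, -5))*B(-5) = (((-5 + 0)*1)*(-11))*(-4 + 2*(-5)² + 2*(-5)³) = (-5*1*(-11))*(-4 + 2*25 + 2*(-125)) = (-5*(-11))*(-4 + 50 - 250) = 55*(-204) = -11220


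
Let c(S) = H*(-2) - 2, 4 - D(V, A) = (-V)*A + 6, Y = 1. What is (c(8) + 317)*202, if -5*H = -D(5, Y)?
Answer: 316938/5 ≈ 63388.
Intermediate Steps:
D(V, A) = -2 + A*V (D(V, A) = 4 - ((-V)*A + 6) = 4 - (-A*V + 6) = 4 - (6 - A*V) = 4 + (-6 + A*V) = -2 + A*V)
H = ⅗ (H = -(-1)*(-2 + 1*5)/5 = -(-1)*(-2 + 5)/5 = -(-1)*3/5 = -⅕*(-3) = ⅗ ≈ 0.60000)
c(S) = -16/5 (c(S) = (⅗)*(-2) - 2 = -6/5 - 2 = -16/5)
(c(8) + 317)*202 = (-16/5 + 317)*202 = (1569/5)*202 = 316938/5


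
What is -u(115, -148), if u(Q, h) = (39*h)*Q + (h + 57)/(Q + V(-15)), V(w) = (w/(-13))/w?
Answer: 991688503/1494 ≈ 6.6378e+5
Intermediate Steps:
V(w) = -1/13 (V(w) = (w*(-1/13))/w = (-w/13)/w = -1/13)
u(Q, h) = (57 + h)/(-1/13 + Q) + 39*Q*h (u(Q, h) = (39*h)*Q + (h + 57)/(Q - 1/13) = 39*Q*h + (57 + h)/(-1/13 + Q) = (57 + h)/(-1/13 + Q) + 39*Q*h)
-u(115, -148) = -13*(57 - 148 - 3*115*(-148) + 39*(-148)*115²)/(-1 + 13*115) = -13*(57 - 148 + 51060 + 39*(-148)*13225)/(-1 + 1495) = -13*(57 - 148 + 51060 - 76334700)/1494 = -13*(-76283731)/1494 = -1*(-991688503/1494) = 991688503/1494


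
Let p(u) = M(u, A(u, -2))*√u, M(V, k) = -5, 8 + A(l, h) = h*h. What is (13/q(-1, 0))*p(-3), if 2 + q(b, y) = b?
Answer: 65*I*√3/3 ≈ 37.528*I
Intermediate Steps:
A(l, h) = -8 + h² (A(l, h) = -8 + h*h = -8 + h²)
q(b, y) = -2 + b
p(u) = -5*√u
(13/q(-1, 0))*p(-3) = (13/(-2 - 1))*(-5*I*√3) = (13/(-3))*(-5*I*√3) = (-⅓*13)*(-5*I*√3) = -(-65)*I*√3/3 = 65*I*√3/3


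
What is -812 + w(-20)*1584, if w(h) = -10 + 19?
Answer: 13444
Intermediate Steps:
w(h) = 9
-812 + w(-20)*1584 = -812 + 9*1584 = -812 + 14256 = 13444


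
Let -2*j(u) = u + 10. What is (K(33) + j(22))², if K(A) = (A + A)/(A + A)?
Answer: 225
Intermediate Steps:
j(u) = -5 - u/2 (j(u) = -(u + 10)/2 = -(10 + u)/2 = -5 - u/2)
K(A) = 1 (K(A) = (2*A)/((2*A)) = (2*A)*(1/(2*A)) = 1)
(K(33) + j(22))² = (1 + (-5 - ½*22))² = (1 + (-5 - 11))² = (1 - 16)² = (-15)² = 225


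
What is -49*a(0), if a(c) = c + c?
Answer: 0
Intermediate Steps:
a(c) = 2*c
-49*a(0) = -98*0 = -49*0 = 0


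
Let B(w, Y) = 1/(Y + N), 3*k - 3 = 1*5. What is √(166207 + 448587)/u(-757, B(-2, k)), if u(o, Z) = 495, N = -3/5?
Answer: √614794/495 ≈ 1.5840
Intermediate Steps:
k = 8/3 (k = 1 + (1*5)/3 = 1 + (⅓)*5 = 1 + 5/3 = 8/3 ≈ 2.6667)
N = -⅗ (N = -3*⅕ = -⅗ ≈ -0.60000)
B(w, Y) = 1/(-⅗ + Y) (B(w, Y) = 1/(Y - ⅗) = 1/(-⅗ + Y))
√(166207 + 448587)/u(-757, B(-2, k)) = √(166207 + 448587)/495 = √614794*(1/495) = √614794/495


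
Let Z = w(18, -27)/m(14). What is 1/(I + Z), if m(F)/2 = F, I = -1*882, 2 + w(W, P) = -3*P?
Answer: -28/24617 ≈ -0.0011374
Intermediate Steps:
w(W, P) = -2 - 3*P
I = -882
m(F) = 2*F
Z = 79/28 (Z = (-2 - 3*(-27))/((2*14)) = (-2 + 81)/28 = 79*(1/28) = 79/28 ≈ 2.8214)
1/(I + Z) = 1/(-882 + 79/28) = 1/(-24617/28) = -28/24617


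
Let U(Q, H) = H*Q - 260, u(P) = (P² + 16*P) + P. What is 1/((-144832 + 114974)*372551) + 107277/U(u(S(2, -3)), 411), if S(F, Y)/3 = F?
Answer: 298327353734627/157004443990291 ≈ 1.9001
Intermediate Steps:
S(F, Y) = 3*F
u(P) = P² + 17*P
U(Q, H) = -260 + H*Q
1/((-144832 + 114974)*372551) + 107277/U(u(S(2, -3)), 411) = 1/((-144832 + 114974)*372551) + 107277/(-260 + 411*((3*2)*(17 + 3*2))) = (1/372551)/(-29858) + 107277/(-260 + 411*(6*(17 + 6))) = -1/29858*1/372551 + 107277/(-260 + 411*(6*23)) = -1/11123627758 + 107277/(-260 + 411*138) = -1/11123627758 + 107277/(-260 + 56718) = -1/11123627758 + 107277/56458 = 298327353734627/157004443990291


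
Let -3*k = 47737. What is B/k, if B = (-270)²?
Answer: -218700/47737 ≈ -4.5814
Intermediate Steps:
B = 72900
k = -47737/3 (k = -⅓*47737 = -47737/3 ≈ -15912.)
B/k = 72900/(-47737/3) = 72900*(-3/47737) = -218700/47737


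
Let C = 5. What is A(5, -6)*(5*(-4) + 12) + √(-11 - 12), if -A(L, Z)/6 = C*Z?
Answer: -1440 + I*√23 ≈ -1440.0 + 4.7958*I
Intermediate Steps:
A(L, Z) = -30*Z
A(5, -6)*(5*(-4) + 12) + √(-11 - 12) = (-30*(-6))*(5*(-4) + 12) + √(-11 - 12) = 180*(-20 + 12) + √(-23) = 180*(-8) + I*√23 = -1440 + I*√23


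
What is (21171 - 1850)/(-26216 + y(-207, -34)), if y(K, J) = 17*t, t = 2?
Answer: -19321/26182 ≈ -0.73795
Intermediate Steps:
y(K, J) = 34 (y(K, J) = 17*2 = 34)
(21171 - 1850)/(-26216 + y(-207, -34)) = (21171 - 1850)/(-26216 + 34) = 19321/(-26182) = 19321*(-1/26182) = -19321/26182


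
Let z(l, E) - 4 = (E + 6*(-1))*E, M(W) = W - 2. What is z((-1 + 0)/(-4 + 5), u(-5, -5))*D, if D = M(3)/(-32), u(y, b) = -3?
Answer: -31/32 ≈ -0.96875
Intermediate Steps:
M(W) = -2 + W
D = -1/32 (D = (-2 + 3)/(-32) = 1*(-1/32) = -1/32 ≈ -0.031250)
z(l, E) = 4 + E*(-6 + E) (z(l, E) = 4 + (E + 6*(-1))*E = 4 + (E - 6)*E = 4 + (-6 + E)*E = 4 + E*(-6 + E))
z((-1 + 0)/(-4 + 5), u(-5, -5))*D = (4 + (-3)² - 6*(-3))*(-1/32) = (4 + 9 + 18)*(-1/32) = 31*(-1/32) = -31/32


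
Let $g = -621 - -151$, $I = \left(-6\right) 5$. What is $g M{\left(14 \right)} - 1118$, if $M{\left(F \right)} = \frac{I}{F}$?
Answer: $- \frac{776}{7} \approx -110.86$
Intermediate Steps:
$I = -30$
$M{\left(F \right)} = - \frac{30}{F}$
$g = -470$ ($g = -621 + 151 = -470$)
$g M{\left(14 \right)} - 1118 = - 470 \left(- \frac{30}{14}\right) - 1118 = - 470 \left(\left(-30\right) \frac{1}{14}\right) - 1118 = \left(-470\right) \left(- \frac{15}{7}\right) - 1118 = \frac{7050}{7} - 1118 = - \frac{776}{7}$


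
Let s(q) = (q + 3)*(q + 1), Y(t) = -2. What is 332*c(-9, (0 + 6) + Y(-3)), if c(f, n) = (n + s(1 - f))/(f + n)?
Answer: -48804/5 ≈ -9760.8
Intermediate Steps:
s(q) = (1 + q)*(3 + q) (s(q) = (3 + q)*(1 + q) = (1 + q)*(3 + q))
c(f, n) = (7 + n + (1 - f)² - 4*f)/(f + n) (c(f, n) = (n + (3 + (1 - f)² + 4*(1 - f)))/(f + n) = (n + (3 + (1 - f)² + (4 - 4*f)))/(f + n) = (n + (7 + (1 - f)² - 4*f))/(f + n) = (7 + n + (1 - f)² - 4*f)/(f + n))
332*c(-9, (0 + 6) + Y(-3)) = 332*((8 + ((0 + 6) - 2) + (-9)² - 6*(-9))/(-9 + ((0 + 6) - 2))) = 332*((8 + (6 - 2) + 81 + 54)/(-9 + (6 - 2))) = 332*((8 + 4 + 81 + 54)/(-9 + 4)) = 332*(147/(-5)) = 332*(-⅕*147) = 332*(-147/5) = -48804/5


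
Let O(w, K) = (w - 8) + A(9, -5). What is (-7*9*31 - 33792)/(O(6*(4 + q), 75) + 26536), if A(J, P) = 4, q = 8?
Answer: -11915/8868 ≈ -1.3436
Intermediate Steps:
O(w, K) = -4 + w (O(w, K) = (w - 8) + 4 = (-8 + w) + 4 = -4 + w)
(-7*9*31 - 33792)/(O(6*(4 + q), 75) + 26536) = (-7*9*31 - 33792)/((-4 + 6*(4 + 8)) + 26536) = (-63*31 - 33792)/((-4 + 6*12) + 26536) = (-1953 - 33792)/((-4 + 72) + 26536) = -35745/(68 + 26536) = -35745/26604 = -35745*1/26604 = -11915/8868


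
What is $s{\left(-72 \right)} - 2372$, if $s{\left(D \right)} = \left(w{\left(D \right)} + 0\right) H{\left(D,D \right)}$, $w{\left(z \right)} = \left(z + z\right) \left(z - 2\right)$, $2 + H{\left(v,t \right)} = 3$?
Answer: $8284$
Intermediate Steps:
$H{\left(v,t \right)} = 1$ ($H{\left(v,t \right)} = -2 + 3 = 1$)
$w{\left(z \right)} = 2 z \left(-2 + z\right)$
$s{\left(D \right)} = 2 D \left(-2 + D\right)$ ($s{\left(D \right)} = \left(2 D \left(-2 + D\right) + 0\right) 1 = 2 D \left(-2 + D\right) 1 = 2 D \left(-2 + D\right)$)
$s{\left(-72 \right)} - 2372 = 2 \left(-72\right) \left(-2 - 72\right) - 2372 = 2 \left(-72\right) \left(-74\right) - 2372 = 10656 - 2372 = 8284$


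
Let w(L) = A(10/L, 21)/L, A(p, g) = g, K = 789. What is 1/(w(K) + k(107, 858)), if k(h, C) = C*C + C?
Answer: 263/193836793 ≈ 1.3568e-6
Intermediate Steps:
k(h, C) = C + C² (k(h, C) = C² + C = C + C²)
w(L) = 21/L
1/(w(K) + k(107, 858)) = 1/(21/789 + 858*(1 + 858)) = 1/(21*(1/789) + 858*859) = 1/(7/263 + 737022) = 1/(193836793/263) = 263/193836793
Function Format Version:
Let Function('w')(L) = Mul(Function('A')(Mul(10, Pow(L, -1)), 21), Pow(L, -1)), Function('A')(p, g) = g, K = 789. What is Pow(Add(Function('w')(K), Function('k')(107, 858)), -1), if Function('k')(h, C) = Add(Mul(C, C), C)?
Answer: Rational(263, 193836793) ≈ 1.3568e-6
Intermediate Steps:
Function('k')(h, C) = Add(C, Pow(C, 2)) (Function('k')(h, C) = Add(Pow(C, 2), C) = Add(C, Pow(C, 2)))
Function('w')(L) = Mul(21, Pow(L, -1))
Pow(Add(Function('w')(K), Function('k')(107, 858)), -1) = Pow(Add(Mul(21, Pow(789, -1)), Mul(858, Add(1, 858))), -1) = Pow(Add(Mul(21, Rational(1, 789)), Mul(858, 859)), -1) = Pow(Add(Rational(7, 263), 737022), -1) = Pow(Rational(193836793, 263), -1) = Rational(263, 193836793)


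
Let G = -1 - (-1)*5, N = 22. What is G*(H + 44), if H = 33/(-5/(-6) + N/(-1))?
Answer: 21560/127 ≈ 169.76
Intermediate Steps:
G = 4 (G = -1 - 1*(-5) = -1 + 5 = 4)
H = -198/127 (H = 33/(-5/(-6) + 22/(-1)) = 33/(-5*(-⅙) + 22*(-1)) = 33/(⅚ - 22) = 33/(-127/6) = 33*(-6/127) = -198/127 ≈ -1.5591)
G*(H + 44) = 4*(-198/127 + 44) = 4*(5390/127) = 21560/127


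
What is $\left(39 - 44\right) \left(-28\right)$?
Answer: $140$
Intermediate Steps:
$\left(39 - 44\right) \left(-28\right) = \left(-5\right) \left(-28\right) = 140$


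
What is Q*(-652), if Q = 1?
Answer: -652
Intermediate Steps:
Q*(-652) = 1*(-652) = -652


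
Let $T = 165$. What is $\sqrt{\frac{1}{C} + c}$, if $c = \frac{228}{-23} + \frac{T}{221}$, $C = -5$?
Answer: $\frac{4 i \sqrt{378124370}}{25415} \approx 3.0605 i$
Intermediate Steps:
$c = - \frac{46593}{5083}$ ($c = \frac{228}{-23} + \frac{165}{221} = 228 \left(- \frac{1}{23}\right) + 165 \cdot \frac{1}{221} = - \frac{228}{23} + \frac{165}{221} = - \frac{46593}{5083} \approx -9.1664$)
$\sqrt{\frac{1}{C} + c} = \sqrt{\frac{1}{-5} - \frac{46593}{5083}} = \sqrt{- \frac{1}{5} - \frac{46593}{5083}} = \sqrt{- \frac{238048}{25415}} = \frac{4 i \sqrt{378124370}}{25415}$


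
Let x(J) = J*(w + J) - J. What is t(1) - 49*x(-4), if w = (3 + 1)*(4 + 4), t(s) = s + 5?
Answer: 5298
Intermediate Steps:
t(s) = 5 + s
w = 32 (w = 4*8 = 32)
x(J) = -J + J*(32 + J) (x(J) = J*(32 + J) - J = -J + J*(32 + J))
t(1) - 49*x(-4) = (5 + 1) - (-196)*(31 - 4) = 6 - (-196)*27 = 6 - 49*(-108) = 6 + 5292 = 5298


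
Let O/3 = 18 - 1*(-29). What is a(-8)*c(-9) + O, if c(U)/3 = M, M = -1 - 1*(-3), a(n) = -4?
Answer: 117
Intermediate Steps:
O = 141 (O = 3*(18 - 1*(-29)) = 3*(18 + 29) = 3*47 = 141)
M = 2 (M = -1 + 3 = 2)
c(U) = 6 (c(U) = 3*2 = 6)
a(-8)*c(-9) + O = -4*6 + 141 = -24 + 141 = 117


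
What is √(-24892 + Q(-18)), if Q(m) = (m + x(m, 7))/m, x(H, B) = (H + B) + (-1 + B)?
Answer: I*√896066/6 ≈ 157.77*I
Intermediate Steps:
x(H, B) = -1 + H + 2*B (x(H, B) = (B + H) + (-1 + B) = -1 + H + 2*B)
Q(m) = (13 + 2*m)/m (Q(m) = (m + (-1 + m + 2*7))/m = (m + (-1 + m + 14))/m = (m + (13 + m))/m = (13 + 2*m)/m)
√(-24892 + Q(-18)) = √(-24892 + (2 + 13/(-18))) = √(-24892 + (2 + 13*(-1/18))) = √(-24892 + (2 - 13/18)) = √(-24892 + 23/18) = √(-448033/18) = I*√896066/6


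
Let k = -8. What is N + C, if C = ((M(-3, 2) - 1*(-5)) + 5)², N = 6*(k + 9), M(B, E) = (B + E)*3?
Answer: 55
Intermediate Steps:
M(B, E) = 3*B + 3*E
N = 6 (N = 6*(-8 + 9) = 6*1 = 6)
C = 49 (C = (((3*(-3) + 3*2) - 1*(-5)) + 5)² = (((-9 + 6) + 5) + 5)² = ((-3 + 5) + 5)² = (2 + 5)² = 7² = 49)
N + C = 6 + 49 = 55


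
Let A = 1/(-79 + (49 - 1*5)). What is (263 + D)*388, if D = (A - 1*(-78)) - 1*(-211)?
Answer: 7495772/35 ≈ 2.1417e+5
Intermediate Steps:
A = -1/35 (A = 1/(-79 + (49 - 5)) = 1/(-79 + 44) = 1/(-35) = -1/35 ≈ -0.028571)
D = 10114/35 (D = (-1/35 - 1*(-78)) - 1*(-211) = (-1/35 + 78) + 211 = 2729/35 + 211 = 10114/35 ≈ 288.97)
(263 + D)*388 = (263 + 10114/35)*388 = (19319/35)*388 = 7495772/35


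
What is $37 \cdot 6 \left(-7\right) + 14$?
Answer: $-1540$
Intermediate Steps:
$37 \cdot 6 \left(-7\right) + 14 = 37 \left(-42\right) + 14 = -1554 + 14 = -1540$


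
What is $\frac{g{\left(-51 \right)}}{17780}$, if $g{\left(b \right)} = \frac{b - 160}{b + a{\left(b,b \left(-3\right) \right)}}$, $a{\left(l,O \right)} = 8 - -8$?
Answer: $\frac{211}{622300} \approx 0.00033906$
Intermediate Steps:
$a{\left(l,O \right)} = 16$ ($a{\left(l,O \right)} = 8 + 8 = 16$)
$g{\left(b \right)} = \frac{-160 + b}{16 + b}$ ($g{\left(b \right)} = \frac{b - 160}{b + 16} = \frac{-160 + b}{16 + b}$)
$\frac{g{\left(-51 \right)}}{17780} = \frac{\frac{1}{16 - 51} \left(-160 - 51\right)}{17780} = \frac{1}{-35} \left(-211\right) \frac{1}{17780} = \left(- \frac{1}{35}\right) \left(-211\right) \frac{1}{17780} = \frac{211}{35} \cdot \frac{1}{17780} = \frac{211}{622300}$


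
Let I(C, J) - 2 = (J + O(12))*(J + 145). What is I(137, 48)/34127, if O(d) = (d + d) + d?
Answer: 16214/34127 ≈ 0.47511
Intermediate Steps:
O(d) = 3*d (O(d) = 2*d + d = 3*d)
I(C, J) = 2 + (36 + J)*(145 + J) (I(C, J) = 2 + (J + 3*12)*(J + 145) = 2 + (J + 36)*(145 + J) = 2 + (36 + J)*(145 + J))
I(137, 48)/34127 = (5222 + 48² + 181*48)/34127 = (5222 + 2304 + 8688)*(1/34127) = 16214*(1/34127) = 16214/34127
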